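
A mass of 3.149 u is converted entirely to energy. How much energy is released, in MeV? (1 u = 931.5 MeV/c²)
E = mc² = 2933 MeV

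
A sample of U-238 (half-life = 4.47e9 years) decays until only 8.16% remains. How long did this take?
t = t½ × log₂(N₀/N) = 1.616e10 years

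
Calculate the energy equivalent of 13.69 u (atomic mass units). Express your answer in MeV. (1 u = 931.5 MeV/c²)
E = mc² = 12750 MeV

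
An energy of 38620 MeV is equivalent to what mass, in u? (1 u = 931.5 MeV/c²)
m = E/c² = 41.46 u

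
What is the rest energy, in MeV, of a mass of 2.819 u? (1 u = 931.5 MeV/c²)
E = mc² = 2626 MeV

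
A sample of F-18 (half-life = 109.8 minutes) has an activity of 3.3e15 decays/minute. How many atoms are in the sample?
N = A/λ = 5.227e17 atoms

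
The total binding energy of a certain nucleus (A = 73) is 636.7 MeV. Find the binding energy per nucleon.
B.E./A = 636.7/73 = 8.722 MeV/nucleon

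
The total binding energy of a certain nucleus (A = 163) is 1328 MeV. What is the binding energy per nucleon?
B.E./A = 1328/163 = 8.147 MeV/nucleon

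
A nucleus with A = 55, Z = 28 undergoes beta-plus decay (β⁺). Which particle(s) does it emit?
β⁺: positron (e⁺) + neutrino (νₑ)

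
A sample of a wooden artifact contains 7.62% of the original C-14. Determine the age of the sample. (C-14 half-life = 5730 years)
Age = t½ × log₂(1/ratio) = 21280 years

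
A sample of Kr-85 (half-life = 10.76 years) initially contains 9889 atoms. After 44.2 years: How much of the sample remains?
N = N₀(1/2)^(t/t½) = 573.6 atoms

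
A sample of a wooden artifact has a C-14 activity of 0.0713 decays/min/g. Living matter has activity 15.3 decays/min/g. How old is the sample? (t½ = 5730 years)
Age = t½ × log₂(A₀/A) = 44380 years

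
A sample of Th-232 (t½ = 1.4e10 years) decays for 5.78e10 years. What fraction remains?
N/N₀ = (1/2)^(t/t½) = 0.05717 = 5.72%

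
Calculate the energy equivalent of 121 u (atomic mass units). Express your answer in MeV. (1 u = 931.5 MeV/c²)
E = mc² = 1.127e5 MeV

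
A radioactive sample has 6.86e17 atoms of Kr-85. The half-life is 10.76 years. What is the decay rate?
A = λN = 4.419e16 decays/year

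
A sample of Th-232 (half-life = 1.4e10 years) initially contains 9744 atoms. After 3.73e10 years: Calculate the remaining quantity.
N = N₀(1/2)^(t/t½) = 1537 atoms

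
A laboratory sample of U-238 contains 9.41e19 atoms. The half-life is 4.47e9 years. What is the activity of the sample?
A = λN = 1.459e10 decays/year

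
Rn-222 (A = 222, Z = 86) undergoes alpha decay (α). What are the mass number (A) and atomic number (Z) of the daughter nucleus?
Daughter: A = 218, Z = 84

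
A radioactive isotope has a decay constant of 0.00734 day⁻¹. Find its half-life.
t½ = ln(2)/λ = 94.43 days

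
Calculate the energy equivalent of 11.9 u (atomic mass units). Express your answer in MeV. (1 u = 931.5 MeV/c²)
E = mc² = 11080 MeV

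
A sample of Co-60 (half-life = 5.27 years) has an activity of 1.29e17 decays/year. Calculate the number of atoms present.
N = A/λ = 9.808e17 atoms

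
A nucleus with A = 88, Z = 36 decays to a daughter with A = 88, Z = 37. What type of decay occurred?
ΔA = 0, ΔZ = +1 ⇒ beta-minus decay (β⁻)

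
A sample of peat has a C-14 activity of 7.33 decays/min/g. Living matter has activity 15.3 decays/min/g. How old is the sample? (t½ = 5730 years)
Age = t½ × log₂(A₀/A) = 6083 years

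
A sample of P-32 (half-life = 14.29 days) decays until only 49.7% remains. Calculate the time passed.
t = t½ × log₂(N₀/N) = 14.41 days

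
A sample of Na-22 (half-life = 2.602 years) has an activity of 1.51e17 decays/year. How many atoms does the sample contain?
N = A/λ = 5.668e17 atoms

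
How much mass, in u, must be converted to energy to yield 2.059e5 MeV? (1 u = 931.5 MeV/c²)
m = E/c² = 221 u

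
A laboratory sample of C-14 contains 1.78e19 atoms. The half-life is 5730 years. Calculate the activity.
A = λN = 2.153e15 decays/year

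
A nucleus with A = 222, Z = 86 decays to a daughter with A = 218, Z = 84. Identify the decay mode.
ΔA = -4, ΔZ = -2 ⇒ alpha decay (α)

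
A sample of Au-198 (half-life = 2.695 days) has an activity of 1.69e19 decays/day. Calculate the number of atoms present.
N = A/λ = 6.571e19 atoms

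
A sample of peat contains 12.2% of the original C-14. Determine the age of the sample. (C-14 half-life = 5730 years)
Age = t½ × log₂(1/ratio) = 17390 years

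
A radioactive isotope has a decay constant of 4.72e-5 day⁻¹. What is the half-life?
t½ = ln(2)/λ = 14690 days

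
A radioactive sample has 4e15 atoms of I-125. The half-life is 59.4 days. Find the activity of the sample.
A = λN = 4.668e13 decays/day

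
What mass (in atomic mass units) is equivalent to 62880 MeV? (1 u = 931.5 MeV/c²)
m = E/c² = 67.5 u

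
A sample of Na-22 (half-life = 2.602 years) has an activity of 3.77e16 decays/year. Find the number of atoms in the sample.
N = A/λ = 1.415e17 atoms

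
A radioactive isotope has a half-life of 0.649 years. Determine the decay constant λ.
λ = ln(2)/t½ = 1.068 year⁻¹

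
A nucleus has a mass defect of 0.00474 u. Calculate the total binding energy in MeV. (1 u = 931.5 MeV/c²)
B.E. = Δm × 931.5 = 4.415 MeV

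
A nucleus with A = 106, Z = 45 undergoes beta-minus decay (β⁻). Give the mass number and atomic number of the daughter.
Daughter: A = 106, Z = 46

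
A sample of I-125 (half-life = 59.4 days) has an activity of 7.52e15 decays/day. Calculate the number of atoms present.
N = A/λ = 6.444e17 atoms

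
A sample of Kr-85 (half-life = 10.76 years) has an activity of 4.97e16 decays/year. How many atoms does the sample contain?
N = A/λ = 7.715e17 atoms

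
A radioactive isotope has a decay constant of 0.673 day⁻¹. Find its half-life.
t½ = ln(2)/λ = 1.03 days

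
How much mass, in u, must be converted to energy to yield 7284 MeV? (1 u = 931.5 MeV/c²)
m = E/c² = 7.82 u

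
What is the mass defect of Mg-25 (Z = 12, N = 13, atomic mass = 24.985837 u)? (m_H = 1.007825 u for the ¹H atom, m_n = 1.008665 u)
Δm = Z·m_H + N·m_n − M = 0.2207 u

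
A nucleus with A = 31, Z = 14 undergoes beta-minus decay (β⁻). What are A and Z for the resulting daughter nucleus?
Daughter: A = 31, Z = 15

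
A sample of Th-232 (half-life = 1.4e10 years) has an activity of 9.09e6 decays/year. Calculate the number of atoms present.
N = A/λ = 1.836e17 atoms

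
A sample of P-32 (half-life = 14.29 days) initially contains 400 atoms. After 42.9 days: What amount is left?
N = N₀(1/2)^(t/t½) = 49.93 atoms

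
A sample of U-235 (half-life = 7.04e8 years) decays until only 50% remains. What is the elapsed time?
t = t½ × log₂(N₀/N) = 7.04e8 years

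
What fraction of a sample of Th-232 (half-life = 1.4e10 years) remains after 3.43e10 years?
N/N₀ = (1/2)^(t/t½) = 0.183 = 18.3%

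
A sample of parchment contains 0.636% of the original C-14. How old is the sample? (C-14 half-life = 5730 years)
Age = t½ × log₂(1/ratio) = 41810 years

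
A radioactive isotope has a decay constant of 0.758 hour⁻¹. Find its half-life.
t½ = ln(2)/λ = 0.9144 hours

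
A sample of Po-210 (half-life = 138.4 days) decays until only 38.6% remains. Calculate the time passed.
t = t½ × log₂(N₀/N) = 190.1 days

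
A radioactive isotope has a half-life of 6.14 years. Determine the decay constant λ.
λ = ln(2)/t½ = 0.1129 year⁻¹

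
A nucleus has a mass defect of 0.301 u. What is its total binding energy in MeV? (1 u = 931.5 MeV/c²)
B.E. = Δm × 931.5 = 280.4 MeV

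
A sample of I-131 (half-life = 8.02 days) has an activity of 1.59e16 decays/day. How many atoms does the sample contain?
N = A/λ = 1.84e17 atoms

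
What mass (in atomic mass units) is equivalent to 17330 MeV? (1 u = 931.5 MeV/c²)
m = E/c² = 18.6 u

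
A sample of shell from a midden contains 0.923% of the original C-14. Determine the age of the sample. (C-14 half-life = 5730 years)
Age = t½ × log₂(1/ratio) = 38730 years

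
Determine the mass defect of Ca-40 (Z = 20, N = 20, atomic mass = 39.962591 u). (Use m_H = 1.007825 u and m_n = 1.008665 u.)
Δm = Z·m_H + N·m_n − M = 0.3672 u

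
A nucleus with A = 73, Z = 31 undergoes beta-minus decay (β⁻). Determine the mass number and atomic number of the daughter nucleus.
Daughter: A = 73, Z = 32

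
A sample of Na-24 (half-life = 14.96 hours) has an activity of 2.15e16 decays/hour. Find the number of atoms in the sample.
N = A/λ = 4.64e17 atoms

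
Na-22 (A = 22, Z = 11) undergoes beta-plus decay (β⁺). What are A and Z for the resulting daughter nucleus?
Daughter: A = 22, Z = 10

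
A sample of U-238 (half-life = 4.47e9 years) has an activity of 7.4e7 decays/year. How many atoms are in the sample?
N = A/λ = 4.772e17 atoms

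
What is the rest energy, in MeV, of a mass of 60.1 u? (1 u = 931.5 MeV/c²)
E = mc² = 55980 MeV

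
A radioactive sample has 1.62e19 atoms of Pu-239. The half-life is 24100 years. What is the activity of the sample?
A = λN = 4.659e14 decays/year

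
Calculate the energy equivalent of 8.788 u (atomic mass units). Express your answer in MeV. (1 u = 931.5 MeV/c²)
E = mc² = 8186 MeV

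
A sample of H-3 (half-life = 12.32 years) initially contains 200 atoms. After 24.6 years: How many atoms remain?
N = N₀(1/2)^(t/t½) = 50.11 atoms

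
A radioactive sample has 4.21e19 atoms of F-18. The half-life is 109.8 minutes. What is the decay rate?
A = λN = 2.658e17 decays/minute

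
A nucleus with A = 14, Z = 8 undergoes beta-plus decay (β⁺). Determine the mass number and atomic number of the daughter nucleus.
Daughter: A = 14, Z = 7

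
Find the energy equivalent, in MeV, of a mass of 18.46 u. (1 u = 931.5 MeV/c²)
E = mc² = 17200 MeV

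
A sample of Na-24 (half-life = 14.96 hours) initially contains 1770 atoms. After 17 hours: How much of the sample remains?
N = N₀(1/2)^(t/t½) = 805.2 atoms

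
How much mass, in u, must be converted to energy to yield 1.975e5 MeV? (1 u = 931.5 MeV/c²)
m = E/c² = 212 u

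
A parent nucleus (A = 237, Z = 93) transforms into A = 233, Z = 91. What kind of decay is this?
ΔA = -4, ΔZ = -2 ⇒ alpha decay (α)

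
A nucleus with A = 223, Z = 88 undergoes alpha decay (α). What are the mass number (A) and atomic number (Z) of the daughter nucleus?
Daughter: A = 219, Z = 86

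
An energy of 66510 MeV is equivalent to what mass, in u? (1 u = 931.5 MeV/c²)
m = E/c² = 71.4 u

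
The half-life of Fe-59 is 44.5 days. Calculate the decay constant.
λ = ln(2)/t½ = 0.01558 day⁻¹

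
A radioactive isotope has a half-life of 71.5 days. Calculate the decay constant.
λ = ln(2)/t½ = 0.009694 day⁻¹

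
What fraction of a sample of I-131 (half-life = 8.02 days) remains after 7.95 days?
N/N₀ = (1/2)^(t/t½) = 0.503 = 50.3%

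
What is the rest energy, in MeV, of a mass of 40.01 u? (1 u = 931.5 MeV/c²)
E = mc² = 37270 MeV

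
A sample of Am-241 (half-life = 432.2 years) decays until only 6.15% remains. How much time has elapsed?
t = t½ × log₂(N₀/N) = 1739 years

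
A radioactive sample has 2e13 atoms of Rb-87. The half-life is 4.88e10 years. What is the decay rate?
A = λN = 284.1 decays/year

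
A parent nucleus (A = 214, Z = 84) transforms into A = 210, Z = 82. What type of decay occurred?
ΔA = -4, ΔZ = -2 ⇒ alpha decay (α)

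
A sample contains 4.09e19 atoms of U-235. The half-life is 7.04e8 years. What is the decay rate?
A = λN = 4.027e10 decays/year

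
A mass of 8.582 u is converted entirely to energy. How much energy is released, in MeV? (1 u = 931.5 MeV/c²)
E = mc² = 7994 MeV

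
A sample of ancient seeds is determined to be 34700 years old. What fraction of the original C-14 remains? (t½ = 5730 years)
N/N₀ = (1/2)^(t/t½) = 0.01503 = 1.5%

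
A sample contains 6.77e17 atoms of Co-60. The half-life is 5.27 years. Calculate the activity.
A = λN = 8.904e16 decays/year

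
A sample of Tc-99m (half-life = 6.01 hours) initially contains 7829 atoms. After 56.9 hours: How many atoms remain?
N = N₀(1/2)^(t/t½) = 11.06 atoms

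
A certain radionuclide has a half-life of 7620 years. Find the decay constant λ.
λ = ln(2)/t½ = 9.096e-5 year⁻¹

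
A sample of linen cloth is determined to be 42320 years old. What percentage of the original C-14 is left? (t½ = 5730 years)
N/N₀ = (1/2)^(t/t½) = 0.00598 = 0.598%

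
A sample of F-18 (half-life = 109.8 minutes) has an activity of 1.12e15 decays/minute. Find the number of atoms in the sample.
N = A/λ = 1.774e17 atoms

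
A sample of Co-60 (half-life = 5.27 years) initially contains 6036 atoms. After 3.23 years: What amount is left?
N = N₀(1/2)^(t/t½) = 3947 atoms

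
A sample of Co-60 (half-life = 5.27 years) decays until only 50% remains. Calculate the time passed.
t = t½ × log₂(N₀/N) = 5.27 years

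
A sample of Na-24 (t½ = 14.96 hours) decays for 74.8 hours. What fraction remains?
N/N₀ = (1/2)^(t/t½) = 0.03125 = 3.13%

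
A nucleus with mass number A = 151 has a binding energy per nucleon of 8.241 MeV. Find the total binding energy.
B.E. = 8.241 × 151 = 1244 MeV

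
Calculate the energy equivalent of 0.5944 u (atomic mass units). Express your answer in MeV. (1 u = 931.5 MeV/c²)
E = mc² = 553.7 MeV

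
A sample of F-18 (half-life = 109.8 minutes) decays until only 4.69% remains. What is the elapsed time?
t = t½ × log₂(N₀/N) = 484.7 minutes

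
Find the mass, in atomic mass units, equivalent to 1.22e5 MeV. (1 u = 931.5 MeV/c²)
m = E/c² = 131 u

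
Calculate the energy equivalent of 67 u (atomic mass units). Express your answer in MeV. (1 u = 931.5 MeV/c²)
E = mc² = 62410 MeV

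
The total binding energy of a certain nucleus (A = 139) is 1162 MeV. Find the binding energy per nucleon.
B.E./A = 1162/139 = 8.36 MeV/nucleon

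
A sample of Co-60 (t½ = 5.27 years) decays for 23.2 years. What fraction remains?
N/N₀ = (1/2)^(t/t½) = 0.04729 = 4.73%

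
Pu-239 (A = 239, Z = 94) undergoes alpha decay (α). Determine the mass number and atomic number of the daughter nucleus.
Daughter: A = 235, Z = 92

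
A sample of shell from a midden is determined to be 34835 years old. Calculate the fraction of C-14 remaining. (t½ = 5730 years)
N/N₀ = (1/2)^(t/t½) = 0.01479 = 1.48%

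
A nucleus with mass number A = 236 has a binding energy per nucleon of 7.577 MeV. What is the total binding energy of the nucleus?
B.E. = 7.577 × 236 = 1788 MeV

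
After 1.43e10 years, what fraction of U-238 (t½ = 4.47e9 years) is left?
N/N₀ = (1/2)^(t/t½) = 0.1089 = 10.9%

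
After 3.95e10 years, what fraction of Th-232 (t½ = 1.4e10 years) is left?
N/N₀ = (1/2)^(t/t½) = 0.1415 = 14.1%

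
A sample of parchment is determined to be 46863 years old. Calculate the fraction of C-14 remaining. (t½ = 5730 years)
N/N₀ = (1/2)^(t/t½) = 0.003452 = 0.345%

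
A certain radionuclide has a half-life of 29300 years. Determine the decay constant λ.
λ = ln(2)/t½ = 2.366e-5 year⁻¹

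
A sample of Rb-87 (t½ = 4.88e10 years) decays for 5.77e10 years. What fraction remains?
N/N₀ = (1/2)^(t/t½) = 0.4406 = 44.1%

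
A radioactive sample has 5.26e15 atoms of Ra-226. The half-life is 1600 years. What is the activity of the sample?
A = λN = 2.279e12 decays/year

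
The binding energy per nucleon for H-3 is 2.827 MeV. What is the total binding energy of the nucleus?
B.E. = 2.827 × 3 = 8.481 MeV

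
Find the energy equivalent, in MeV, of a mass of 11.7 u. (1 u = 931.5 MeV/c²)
E = mc² = 10900 MeV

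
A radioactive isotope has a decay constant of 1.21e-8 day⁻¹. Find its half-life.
t½ = ln(2)/λ = 5.728e7 days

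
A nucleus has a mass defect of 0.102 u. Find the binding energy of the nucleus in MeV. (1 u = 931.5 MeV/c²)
B.E. = Δm × 931.5 = 95.01 MeV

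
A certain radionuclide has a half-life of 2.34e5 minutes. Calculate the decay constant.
λ = ln(2)/t½ = 2.962e-6 minute⁻¹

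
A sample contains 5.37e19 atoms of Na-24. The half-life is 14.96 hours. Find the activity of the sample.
A = λN = 2.488e18 decays/hour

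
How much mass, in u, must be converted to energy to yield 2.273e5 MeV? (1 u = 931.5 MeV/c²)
m = E/c² = 244 u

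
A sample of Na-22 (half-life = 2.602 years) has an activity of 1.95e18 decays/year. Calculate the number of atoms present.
N = A/λ = 7.32e18 atoms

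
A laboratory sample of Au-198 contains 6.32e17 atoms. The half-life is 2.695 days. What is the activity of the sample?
A = λN = 1.625e17 decays/day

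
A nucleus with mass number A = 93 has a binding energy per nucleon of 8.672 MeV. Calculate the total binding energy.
B.E. = 8.672 × 93 = 806.5 MeV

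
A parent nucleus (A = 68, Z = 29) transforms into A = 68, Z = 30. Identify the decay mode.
ΔA = 0, ΔZ = +1 ⇒ beta-minus decay (β⁻)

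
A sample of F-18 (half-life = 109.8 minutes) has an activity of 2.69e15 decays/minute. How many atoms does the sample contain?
N = A/λ = 4.261e17 atoms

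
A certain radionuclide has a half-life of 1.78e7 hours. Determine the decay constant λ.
λ = ln(2)/t½ = 3.894e-8 hour⁻¹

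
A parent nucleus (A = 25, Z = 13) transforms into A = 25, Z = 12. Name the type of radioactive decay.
ΔA = 0, ΔZ = -1 ⇒ beta-plus decay (β⁺) or electron capture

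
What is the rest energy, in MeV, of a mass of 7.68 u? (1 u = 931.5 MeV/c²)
E = mc² = 7154 MeV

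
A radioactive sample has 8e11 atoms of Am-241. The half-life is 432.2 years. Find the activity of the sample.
A = λN = 1.283e9 decays/year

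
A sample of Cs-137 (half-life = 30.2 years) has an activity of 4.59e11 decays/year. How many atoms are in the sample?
N = A/λ = 2e13 atoms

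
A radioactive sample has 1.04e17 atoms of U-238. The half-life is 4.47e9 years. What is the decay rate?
A = λN = 1.613e7 decays/year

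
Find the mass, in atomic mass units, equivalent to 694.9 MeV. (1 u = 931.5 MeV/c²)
m = E/c² = 0.746 u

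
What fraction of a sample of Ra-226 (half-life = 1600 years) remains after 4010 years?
N/N₀ = (1/2)^(t/t½) = 0.176 = 17.6%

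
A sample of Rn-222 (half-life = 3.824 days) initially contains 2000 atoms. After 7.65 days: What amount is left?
N = N₀(1/2)^(t/t½) = 499.8 atoms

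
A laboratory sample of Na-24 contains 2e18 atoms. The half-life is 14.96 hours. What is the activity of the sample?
A = λN = 9.267e16 decays/hour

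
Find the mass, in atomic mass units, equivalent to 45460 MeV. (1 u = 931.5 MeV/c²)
m = E/c² = 48.8 u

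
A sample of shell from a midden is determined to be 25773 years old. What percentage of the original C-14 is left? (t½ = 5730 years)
N/N₀ = (1/2)^(t/t½) = 0.04426 = 4.43%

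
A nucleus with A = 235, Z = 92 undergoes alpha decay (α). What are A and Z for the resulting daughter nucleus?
Daughter: A = 231, Z = 90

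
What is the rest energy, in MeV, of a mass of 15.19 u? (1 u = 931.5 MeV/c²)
E = mc² = 14150 MeV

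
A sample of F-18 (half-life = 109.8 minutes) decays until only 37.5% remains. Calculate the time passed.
t = t½ × log₂(N₀/N) = 155.4 minutes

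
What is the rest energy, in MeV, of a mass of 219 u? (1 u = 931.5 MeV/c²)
E = mc² = 2.04e5 MeV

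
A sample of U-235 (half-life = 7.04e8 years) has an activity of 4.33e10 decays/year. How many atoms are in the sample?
N = A/λ = 4.398e19 atoms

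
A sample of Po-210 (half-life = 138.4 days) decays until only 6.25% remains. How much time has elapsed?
t = t½ × log₂(N₀/N) = 553.6 days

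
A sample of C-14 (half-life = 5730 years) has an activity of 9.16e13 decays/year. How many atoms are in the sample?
N = A/λ = 7.572e17 atoms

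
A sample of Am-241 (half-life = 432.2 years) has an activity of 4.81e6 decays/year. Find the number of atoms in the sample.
N = A/λ = 2.999e9 atoms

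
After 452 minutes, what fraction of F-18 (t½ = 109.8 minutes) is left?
N/N₀ = (1/2)^(t/t½) = 0.05765 = 5.76%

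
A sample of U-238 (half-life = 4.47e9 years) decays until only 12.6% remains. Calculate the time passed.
t = t½ × log₂(N₀/N) = 1.336e10 years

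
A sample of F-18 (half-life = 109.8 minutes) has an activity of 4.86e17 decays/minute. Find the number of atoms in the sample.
N = A/λ = 7.699e19 atoms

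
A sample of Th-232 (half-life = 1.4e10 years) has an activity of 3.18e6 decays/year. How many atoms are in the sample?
N = A/λ = 6.423e16 atoms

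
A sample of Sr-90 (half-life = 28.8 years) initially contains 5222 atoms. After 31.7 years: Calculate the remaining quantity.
N = N₀(1/2)^(t/t½) = 2435 atoms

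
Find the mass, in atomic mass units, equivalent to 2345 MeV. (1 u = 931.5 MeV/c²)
m = E/c² = 2.517 u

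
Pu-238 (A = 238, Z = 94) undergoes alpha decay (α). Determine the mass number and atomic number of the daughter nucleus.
Daughter: A = 234, Z = 92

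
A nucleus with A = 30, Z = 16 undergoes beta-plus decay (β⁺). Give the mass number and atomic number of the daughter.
Daughter: A = 30, Z = 15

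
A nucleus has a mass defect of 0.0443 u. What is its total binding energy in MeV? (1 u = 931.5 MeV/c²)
B.E. = Δm × 931.5 = 41.27 MeV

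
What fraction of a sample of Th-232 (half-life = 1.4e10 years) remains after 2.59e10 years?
N/N₀ = (1/2)^(t/t½) = 0.2774 = 27.7%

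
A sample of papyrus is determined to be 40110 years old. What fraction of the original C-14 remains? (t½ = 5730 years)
N/N₀ = (1/2)^(t/t½) = 0.007812 = 0.781%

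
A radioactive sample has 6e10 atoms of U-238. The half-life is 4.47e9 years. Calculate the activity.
A = λN = 9.304 decays/year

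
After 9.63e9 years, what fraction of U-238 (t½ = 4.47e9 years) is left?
N/N₀ = (1/2)^(t/t½) = 0.2246 = 22.5%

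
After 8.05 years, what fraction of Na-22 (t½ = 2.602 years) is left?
N/N₀ = (1/2)^(t/t½) = 0.1171 = 11.7%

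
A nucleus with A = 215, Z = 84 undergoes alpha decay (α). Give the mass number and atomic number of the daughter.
Daughter: A = 211, Z = 82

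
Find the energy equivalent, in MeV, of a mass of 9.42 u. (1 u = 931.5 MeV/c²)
E = mc² = 8775 MeV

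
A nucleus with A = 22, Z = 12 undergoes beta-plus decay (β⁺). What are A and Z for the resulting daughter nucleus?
Daughter: A = 22, Z = 11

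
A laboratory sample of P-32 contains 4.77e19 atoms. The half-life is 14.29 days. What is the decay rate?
A = λN = 2.314e18 decays/day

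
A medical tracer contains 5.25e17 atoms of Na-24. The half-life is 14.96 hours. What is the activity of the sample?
A = λN = 2.433e16 decays/hour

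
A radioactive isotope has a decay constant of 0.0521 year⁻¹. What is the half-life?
t½ = ln(2)/λ = 13.3 years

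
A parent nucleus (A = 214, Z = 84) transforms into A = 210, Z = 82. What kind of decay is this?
ΔA = -4, ΔZ = -2 ⇒ alpha decay (α)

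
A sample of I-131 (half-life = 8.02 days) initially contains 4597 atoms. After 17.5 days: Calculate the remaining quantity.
N = N₀(1/2)^(t/t½) = 1013 atoms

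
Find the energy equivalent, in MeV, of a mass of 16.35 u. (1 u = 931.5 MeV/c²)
E = mc² = 15230 MeV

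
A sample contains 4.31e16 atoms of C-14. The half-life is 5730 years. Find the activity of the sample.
A = λN = 5.214e12 decays/year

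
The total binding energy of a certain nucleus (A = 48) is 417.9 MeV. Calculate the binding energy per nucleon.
B.E./A = 417.9/48 = 8.706 MeV/nucleon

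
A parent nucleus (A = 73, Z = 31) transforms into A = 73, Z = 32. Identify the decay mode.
ΔA = 0, ΔZ = +1 ⇒ beta-minus decay (β⁻)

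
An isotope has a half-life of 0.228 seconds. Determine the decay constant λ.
λ = ln(2)/t½ = 3.04 second⁻¹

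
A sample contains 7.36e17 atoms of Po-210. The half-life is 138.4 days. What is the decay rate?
A = λN = 3.686e15 decays/day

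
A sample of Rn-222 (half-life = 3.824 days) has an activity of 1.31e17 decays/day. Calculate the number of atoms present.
N = A/λ = 7.227e17 atoms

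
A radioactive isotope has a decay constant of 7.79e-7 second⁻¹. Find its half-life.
t½ = ln(2)/λ = 8.898e5 seconds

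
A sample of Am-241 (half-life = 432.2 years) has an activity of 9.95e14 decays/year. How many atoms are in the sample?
N = A/λ = 6.204e17 atoms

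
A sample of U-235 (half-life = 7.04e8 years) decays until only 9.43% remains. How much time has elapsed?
t = t½ × log₂(N₀/N) = 2.398e9 years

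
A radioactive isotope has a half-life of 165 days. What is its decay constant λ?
λ = ln(2)/t½ = 0.004201 day⁻¹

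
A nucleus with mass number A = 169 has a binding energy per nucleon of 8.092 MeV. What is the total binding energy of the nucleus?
B.E. = 8.092 × 169 = 1368 MeV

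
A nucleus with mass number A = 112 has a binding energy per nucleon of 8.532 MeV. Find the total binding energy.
B.E. = 8.532 × 112 = 955.6 MeV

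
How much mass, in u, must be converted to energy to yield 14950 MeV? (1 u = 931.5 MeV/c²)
m = E/c² = 16.05 u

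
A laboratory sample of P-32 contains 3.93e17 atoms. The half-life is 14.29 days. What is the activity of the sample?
A = λN = 1.906e16 decays/day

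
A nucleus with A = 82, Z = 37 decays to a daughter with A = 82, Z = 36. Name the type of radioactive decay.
ΔA = 0, ΔZ = -1 ⇒ beta-plus decay (β⁺) or electron capture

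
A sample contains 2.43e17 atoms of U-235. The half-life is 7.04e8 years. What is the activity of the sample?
A = λN = 2.393e8 decays/year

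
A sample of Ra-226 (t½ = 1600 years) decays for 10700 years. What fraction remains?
N/N₀ = (1/2)^(t/t½) = 0.009702 = 0.97%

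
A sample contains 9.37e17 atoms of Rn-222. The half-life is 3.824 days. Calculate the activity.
A = λN = 1.698e17 decays/day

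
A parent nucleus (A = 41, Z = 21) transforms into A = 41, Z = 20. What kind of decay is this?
ΔA = 0, ΔZ = -1 ⇒ beta-plus decay (β⁺) or electron capture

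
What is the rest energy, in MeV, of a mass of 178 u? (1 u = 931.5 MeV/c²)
E = mc² = 1.658e5 MeV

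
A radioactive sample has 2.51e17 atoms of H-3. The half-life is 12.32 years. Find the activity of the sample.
A = λN = 1.412e16 decays/year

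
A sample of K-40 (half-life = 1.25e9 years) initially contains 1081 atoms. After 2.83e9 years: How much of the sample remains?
N = N₀(1/2)^(t/t½) = 225.1 atoms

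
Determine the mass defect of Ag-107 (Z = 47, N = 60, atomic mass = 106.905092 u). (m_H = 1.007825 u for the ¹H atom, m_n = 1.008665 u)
Δm = Z·m_H + N·m_n − M = 0.9826 u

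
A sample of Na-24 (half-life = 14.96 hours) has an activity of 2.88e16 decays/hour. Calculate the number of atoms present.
N = A/λ = 6.216e17 atoms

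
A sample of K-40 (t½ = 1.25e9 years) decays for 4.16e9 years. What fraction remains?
N/N₀ = (1/2)^(t/t½) = 0.09958 = 9.96%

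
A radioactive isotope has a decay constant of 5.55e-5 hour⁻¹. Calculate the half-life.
t½ = ln(2)/λ = 12490 hours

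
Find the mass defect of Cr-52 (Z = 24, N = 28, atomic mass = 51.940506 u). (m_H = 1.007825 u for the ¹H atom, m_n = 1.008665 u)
Δm = Z·m_H + N·m_n − M = 0.4899 u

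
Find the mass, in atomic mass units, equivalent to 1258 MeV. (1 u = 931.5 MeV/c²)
m = E/c² = 1.351 u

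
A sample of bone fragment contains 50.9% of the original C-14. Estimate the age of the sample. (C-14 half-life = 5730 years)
Age = t½ × log₂(1/ratio) = 5583 years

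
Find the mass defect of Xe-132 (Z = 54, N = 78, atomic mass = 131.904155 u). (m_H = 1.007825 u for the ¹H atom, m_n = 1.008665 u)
Δm = Z·m_H + N·m_n − M = 1.194 u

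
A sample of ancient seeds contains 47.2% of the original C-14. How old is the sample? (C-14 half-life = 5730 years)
Age = t½ × log₂(1/ratio) = 6206 years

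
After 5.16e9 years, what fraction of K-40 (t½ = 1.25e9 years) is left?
N/N₀ = (1/2)^(t/t½) = 0.05719 = 5.72%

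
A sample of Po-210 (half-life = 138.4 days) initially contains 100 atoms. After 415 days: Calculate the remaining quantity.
N = N₀(1/2)^(t/t½) = 12.51 atoms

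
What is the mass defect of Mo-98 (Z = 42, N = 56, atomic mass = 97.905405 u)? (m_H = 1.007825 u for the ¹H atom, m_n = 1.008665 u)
Δm = Z·m_H + N·m_n − M = 0.9085 u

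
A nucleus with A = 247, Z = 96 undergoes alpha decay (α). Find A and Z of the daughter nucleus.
Daughter: A = 243, Z = 94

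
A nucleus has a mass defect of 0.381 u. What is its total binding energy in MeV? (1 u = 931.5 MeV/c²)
B.E. = Δm × 931.5 = 354.9 MeV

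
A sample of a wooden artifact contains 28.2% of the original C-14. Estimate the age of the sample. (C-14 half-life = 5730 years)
Age = t½ × log₂(1/ratio) = 10460 years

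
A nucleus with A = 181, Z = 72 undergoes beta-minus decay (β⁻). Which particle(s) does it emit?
β⁻: electron (e⁻) + antineutrino (ν̄ₑ)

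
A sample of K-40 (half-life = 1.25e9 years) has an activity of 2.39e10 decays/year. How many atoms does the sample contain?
N = A/λ = 4.31e19 atoms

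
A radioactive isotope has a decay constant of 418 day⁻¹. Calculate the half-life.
t½ = ln(2)/λ = 0.001658 days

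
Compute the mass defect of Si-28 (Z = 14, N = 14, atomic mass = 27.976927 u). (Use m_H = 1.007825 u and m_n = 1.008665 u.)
Δm = Z·m_H + N·m_n − M = 0.2539 u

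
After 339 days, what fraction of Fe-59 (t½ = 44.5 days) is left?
N/N₀ = (1/2)^(t/t½) = 0.00509 = 0.509%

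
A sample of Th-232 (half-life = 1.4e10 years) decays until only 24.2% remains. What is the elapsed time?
t = t½ × log₂(N₀/N) = 2.866e10 years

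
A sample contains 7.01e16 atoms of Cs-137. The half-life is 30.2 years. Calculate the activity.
A = λN = 1.609e15 decays/year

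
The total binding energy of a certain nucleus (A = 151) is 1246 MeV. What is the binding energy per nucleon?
B.E./A = 1246/151 = 8.252 MeV/nucleon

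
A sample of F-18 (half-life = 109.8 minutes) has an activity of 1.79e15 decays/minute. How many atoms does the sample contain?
N = A/λ = 2.836e17 atoms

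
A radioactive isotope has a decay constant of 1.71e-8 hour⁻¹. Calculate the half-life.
t½ = ln(2)/λ = 4.053e7 hours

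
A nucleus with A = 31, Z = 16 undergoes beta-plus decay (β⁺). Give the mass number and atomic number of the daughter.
Daughter: A = 31, Z = 15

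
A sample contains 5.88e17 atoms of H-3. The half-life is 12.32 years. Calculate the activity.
A = λN = 3.308e16 decays/year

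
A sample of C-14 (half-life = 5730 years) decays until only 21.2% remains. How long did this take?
t = t½ × log₂(N₀/N) = 12820 years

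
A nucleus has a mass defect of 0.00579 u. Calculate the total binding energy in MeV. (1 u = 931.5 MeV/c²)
B.E. = Δm × 931.5 = 5.393 MeV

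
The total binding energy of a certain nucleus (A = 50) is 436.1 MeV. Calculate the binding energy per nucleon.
B.E./A = 436.1/50 = 8.722 MeV/nucleon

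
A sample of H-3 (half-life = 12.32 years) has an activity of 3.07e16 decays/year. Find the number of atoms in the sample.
N = A/λ = 5.457e17 atoms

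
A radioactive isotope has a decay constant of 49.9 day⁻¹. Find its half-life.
t½ = ln(2)/λ = 0.01389 days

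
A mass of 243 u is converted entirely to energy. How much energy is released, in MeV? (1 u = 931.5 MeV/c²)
E = mc² = 2.264e5 MeV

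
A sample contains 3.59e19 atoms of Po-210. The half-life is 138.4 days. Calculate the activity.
A = λN = 1.798e17 decays/day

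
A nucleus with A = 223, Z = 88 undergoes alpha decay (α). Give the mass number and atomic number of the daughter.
Daughter: A = 219, Z = 86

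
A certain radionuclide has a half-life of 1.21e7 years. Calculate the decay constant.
λ = ln(2)/t½ = 5.728e-8 year⁻¹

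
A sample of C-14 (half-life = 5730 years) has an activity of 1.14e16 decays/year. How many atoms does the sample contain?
N = A/λ = 9.424e19 atoms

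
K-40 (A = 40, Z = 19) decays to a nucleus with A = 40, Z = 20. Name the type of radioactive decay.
ΔA = 0, ΔZ = +1 ⇒ beta-minus decay (β⁻)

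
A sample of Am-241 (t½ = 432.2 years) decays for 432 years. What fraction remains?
N/N₀ = (1/2)^(t/t½) = 0.5002 = 50%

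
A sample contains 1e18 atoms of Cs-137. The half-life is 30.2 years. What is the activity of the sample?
A = λN = 2.295e16 decays/year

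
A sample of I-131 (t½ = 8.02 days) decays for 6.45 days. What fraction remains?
N/N₀ = (1/2)^(t/t½) = 0.5727 = 57.3%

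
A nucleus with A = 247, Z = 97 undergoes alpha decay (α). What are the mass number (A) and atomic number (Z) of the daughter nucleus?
Daughter: A = 243, Z = 95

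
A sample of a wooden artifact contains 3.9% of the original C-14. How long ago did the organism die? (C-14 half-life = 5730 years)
Age = t½ × log₂(1/ratio) = 26820 years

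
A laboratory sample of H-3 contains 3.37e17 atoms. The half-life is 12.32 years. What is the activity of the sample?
A = λN = 1.896e16 decays/year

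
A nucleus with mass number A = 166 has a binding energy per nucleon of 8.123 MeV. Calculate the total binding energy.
B.E. = 8.123 × 166 = 1348 MeV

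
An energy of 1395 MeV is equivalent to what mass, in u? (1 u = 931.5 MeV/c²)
m = E/c² = 1.498 u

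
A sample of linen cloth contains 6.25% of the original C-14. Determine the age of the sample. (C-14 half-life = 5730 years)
Age = t½ × log₂(1/ratio) = 22920 years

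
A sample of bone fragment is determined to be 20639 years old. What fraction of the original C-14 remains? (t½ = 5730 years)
N/N₀ = (1/2)^(t/t½) = 0.08236 = 8.24%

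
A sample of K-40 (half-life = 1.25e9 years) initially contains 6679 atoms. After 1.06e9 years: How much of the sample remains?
N = N₀(1/2)^(t/t½) = 3711 atoms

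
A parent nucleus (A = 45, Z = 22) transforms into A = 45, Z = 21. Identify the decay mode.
ΔA = 0, ΔZ = -1 ⇒ beta-plus decay (β⁺) or electron capture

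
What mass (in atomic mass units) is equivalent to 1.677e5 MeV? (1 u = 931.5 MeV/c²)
m = E/c² = 180 u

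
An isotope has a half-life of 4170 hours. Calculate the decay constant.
λ = ln(2)/t½ = 1.662e-4 hour⁻¹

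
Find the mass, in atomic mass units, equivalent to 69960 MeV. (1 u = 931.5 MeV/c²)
m = E/c² = 75.1 u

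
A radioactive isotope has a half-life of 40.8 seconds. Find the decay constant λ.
λ = ln(2)/t½ = 0.01699 second⁻¹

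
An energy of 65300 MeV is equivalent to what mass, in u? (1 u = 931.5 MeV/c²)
m = E/c² = 70.1 u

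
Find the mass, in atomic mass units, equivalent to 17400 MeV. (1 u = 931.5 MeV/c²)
m = E/c² = 18.68 u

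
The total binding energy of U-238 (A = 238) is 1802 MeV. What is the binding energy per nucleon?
B.E./A = 1802/238 = 7.571 MeV/nucleon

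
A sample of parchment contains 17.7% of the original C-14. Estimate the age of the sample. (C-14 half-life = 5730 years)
Age = t½ × log₂(1/ratio) = 14310 years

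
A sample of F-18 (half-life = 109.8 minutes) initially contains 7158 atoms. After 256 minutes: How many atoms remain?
N = N₀(1/2)^(t/t½) = 1422 atoms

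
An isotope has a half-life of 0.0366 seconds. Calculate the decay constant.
λ = ln(2)/t½ = 18.94 second⁻¹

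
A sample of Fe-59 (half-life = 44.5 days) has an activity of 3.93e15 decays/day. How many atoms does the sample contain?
N = A/λ = 2.523e17 atoms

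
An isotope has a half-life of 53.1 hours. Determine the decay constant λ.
λ = ln(2)/t½ = 0.01305 hour⁻¹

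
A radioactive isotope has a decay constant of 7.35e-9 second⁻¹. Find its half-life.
t½ = ln(2)/λ = 9.431e7 seconds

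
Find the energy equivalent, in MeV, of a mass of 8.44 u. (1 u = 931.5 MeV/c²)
E = mc² = 7862 MeV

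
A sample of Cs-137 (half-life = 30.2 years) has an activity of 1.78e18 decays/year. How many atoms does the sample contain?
N = A/λ = 7.755e19 atoms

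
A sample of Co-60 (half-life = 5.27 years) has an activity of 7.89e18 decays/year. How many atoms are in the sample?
N = A/λ = 5.999e19 atoms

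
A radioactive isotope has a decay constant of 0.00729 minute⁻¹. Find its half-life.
t½ = ln(2)/λ = 95.08 minutes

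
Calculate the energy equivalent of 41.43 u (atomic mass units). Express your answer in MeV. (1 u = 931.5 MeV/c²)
E = mc² = 38590 MeV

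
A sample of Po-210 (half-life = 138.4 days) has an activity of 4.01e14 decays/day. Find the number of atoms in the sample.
N = A/λ = 8.007e16 atoms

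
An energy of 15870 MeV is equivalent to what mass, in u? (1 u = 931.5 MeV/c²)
m = E/c² = 17.04 u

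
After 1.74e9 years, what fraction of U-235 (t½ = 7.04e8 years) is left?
N/N₀ = (1/2)^(t/t½) = 0.1803 = 18%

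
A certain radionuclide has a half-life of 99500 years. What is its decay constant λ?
λ = ln(2)/t½ = 6.966e-6 year⁻¹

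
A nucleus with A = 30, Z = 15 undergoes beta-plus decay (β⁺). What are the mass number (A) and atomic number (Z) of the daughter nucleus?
Daughter: A = 30, Z = 14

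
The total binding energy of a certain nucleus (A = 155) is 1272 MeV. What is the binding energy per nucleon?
B.E./A = 1272/155 = 8.206 MeV/nucleon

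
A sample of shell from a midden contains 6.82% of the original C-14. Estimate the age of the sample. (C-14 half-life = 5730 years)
Age = t½ × log₂(1/ratio) = 22200 years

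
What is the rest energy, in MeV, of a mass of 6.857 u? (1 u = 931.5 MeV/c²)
E = mc² = 6387 MeV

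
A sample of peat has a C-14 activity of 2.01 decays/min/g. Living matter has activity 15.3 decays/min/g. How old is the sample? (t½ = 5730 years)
Age = t½ × log₂(A₀/A) = 16780 years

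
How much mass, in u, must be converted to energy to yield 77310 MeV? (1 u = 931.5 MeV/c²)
m = E/c² = 83 u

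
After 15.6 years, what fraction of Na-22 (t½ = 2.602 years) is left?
N/N₀ = (1/2)^(t/t½) = 0.01568 = 1.57%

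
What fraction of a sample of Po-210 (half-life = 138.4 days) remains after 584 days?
N/N₀ = (1/2)^(t/t½) = 0.05367 = 5.37%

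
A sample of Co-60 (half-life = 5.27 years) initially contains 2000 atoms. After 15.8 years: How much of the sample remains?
N = N₀(1/2)^(t/t½) = 250.3 atoms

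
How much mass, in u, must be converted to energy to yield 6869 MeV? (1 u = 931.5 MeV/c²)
m = E/c² = 7.374 u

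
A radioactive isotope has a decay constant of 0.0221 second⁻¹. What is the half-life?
t½ = ln(2)/λ = 31.36 seconds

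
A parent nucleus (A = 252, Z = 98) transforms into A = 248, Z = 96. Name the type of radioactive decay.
ΔA = -4, ΔZ = -2 ⇒ alpha decay (α)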